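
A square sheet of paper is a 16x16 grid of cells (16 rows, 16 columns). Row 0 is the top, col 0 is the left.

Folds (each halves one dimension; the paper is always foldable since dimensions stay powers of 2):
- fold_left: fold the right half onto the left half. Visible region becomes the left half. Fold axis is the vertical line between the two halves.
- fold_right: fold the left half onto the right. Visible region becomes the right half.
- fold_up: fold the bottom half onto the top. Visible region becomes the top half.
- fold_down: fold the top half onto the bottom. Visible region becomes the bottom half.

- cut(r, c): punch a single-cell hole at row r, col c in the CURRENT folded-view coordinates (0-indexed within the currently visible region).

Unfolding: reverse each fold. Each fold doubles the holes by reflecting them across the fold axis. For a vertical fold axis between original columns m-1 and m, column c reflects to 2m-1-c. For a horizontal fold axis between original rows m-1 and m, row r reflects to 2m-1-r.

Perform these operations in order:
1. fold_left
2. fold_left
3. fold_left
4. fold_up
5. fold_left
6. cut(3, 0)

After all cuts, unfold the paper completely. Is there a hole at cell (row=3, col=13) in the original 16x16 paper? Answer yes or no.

Op 1 fold_left: fold axis v@8; visible region now rows[0,16) x cols[0,8) = 16x8
Op 2 fold_left: fold axis v@4; visible region now rows[0,16) x cols[0,4) = 16x4
Op 3 fold_left: fold axis v@2; visible region now rows[0,16) x cols[0,2) = 16x2
Op 4 fold_up: fold axis h@8; visible region now rows[0,8) x cols[0,2) = 8x2
Op 5 fold_left: fold axis v@1; visible region now rows[0,8) x cols[0,1) = 8x1
Op 6 cut(3, 0): punch at orig (3,0); cuts so far [(3, 0)]; region rows[0,8) x cols[0,1) = 8x1
Unfold 1 (reflect across v@1): 2 holes -> [(3, 0), (3, 1)]
Unfold 2 (reflect across h@8): 4 holes -> [(3, 0), (3, 1), (12, 0), (12, 1)]
Unfold 3 (reflect across v@2): 8 holes -> [(3, 0), (3, 1), (3, 2), (3, 3), (12, 0), (12, 1), (12, 2), (12, 3)]
Unfold 4 (reflect across v@4): 16 holes -> [(3, 0), (3, 1), (3, 2), (3, 3), (3, 4), (3, 5), (3, 6), (3, 7), (12, 0), (12, 1), (12, 2), (12, 3), (12, 4), (12, 5), (12, 6), (12, 7)]
Unfold 5 (reflect across v@8): 32 holes -> [(3, 0), (3, 1), (3, 2), (3, 3), (3, 4), (3, 5), (3, 6), (3, 7), (3, 8), (3, 9), (3, 10), (3, 11), (3, 12), (3, 13), (3, 14), (3, 15), (12, 0), (12, 1), (12, 2), (12, 3), (12, 4), (12, 5), (12, 6), (12, 7), (12, 8), (12, 9), (12, 10), (12, 11), (12, 12), (12, 13), (12, 14), (12, 15)]
Holes: [(3, 0), (3, 1), (3, 2), (3, 3), (3, 4), (3, 5), (3, 6), (3, 7), (3, 8), (3, 9), (3, 10), (3, 11), (3, 12), (3, 13), (3, 14), (3, 15), (12, 0), (12, 1), (12, 2), (12, 3), (12, 4), (12, 5), (12, 6), (12, 7), (12, 8), (12, 9), (12, 10), (12, 11), (12, 12), (12, 13), (12, 14), (12, 15)]

Answer: yes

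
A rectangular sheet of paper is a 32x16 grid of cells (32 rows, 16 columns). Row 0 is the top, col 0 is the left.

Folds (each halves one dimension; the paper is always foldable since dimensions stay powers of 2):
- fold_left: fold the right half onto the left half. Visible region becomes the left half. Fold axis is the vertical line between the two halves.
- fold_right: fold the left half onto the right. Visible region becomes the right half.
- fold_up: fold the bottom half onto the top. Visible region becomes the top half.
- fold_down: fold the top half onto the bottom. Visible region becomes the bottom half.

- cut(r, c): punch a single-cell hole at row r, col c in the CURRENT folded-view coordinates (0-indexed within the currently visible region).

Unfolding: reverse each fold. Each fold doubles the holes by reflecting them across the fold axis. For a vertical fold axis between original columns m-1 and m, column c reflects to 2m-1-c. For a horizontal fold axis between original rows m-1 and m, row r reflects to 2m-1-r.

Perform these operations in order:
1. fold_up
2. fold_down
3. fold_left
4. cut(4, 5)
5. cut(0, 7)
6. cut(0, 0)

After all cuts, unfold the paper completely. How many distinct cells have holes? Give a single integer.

Answer: 24

Derivation:
Op 1 fold_up: fold axis h@16; visible region now rows[0,16) x cols[0,16) = 16x16
Op 2 fold_down: fold axis h@8; visible region now rows[8,16) x cols[0,16) = 8x16
Op 3 fold_left: fold axis v@8; visible region now rows[8,16) x cols[0,8) = 8x8
Op 4 cut(4, 5): punch at orig (12,5); cuts so far [(12, 5)]; region rows[8,16) x cols[0,8) = 8x8
Op 5 cut(0, 7): punch at orig (8,7); cuts so far [(8, 7), (12, 5)]; region rows[8,16) x cols[0,8) = 8x8
Op 6 cut(0, 0): punch at orig (8,0); cuts so far [(8, 0), (8, 7), (12, 5)]; region rows[8,16) x cols[0,8) = 8x8
Unfold 1 (reflect across v@8): 6 holes -> [(8, 0), (8, 7), (8, 8), (8, 15), (12, 5), (12, 10)]
Unfold 2 (reflect across h@8): 12 holes -> [(3, 5), (3, 10), (7, 0), (7, 7), (7, 8), (7, 15), (8, 0), (8, 7), (8, 8), (8, 15), (12, 5), (12, 10)]
Unfold 3 (reflect across h@16): 24 holes -> [(3, 5), (3, 10), (7, 0), (7, 7), (7, 8), (7, 15), (8, 0), (8, 7), (8, 8), (8, 15), (12, 5), (12, 10), (19, 5), (19, 10), (23, 0), (23, 7), (23, 8), (23, 15), (24, 0), (24, 7), (24, 8), (24, 15), (28, 5), (28, 10)]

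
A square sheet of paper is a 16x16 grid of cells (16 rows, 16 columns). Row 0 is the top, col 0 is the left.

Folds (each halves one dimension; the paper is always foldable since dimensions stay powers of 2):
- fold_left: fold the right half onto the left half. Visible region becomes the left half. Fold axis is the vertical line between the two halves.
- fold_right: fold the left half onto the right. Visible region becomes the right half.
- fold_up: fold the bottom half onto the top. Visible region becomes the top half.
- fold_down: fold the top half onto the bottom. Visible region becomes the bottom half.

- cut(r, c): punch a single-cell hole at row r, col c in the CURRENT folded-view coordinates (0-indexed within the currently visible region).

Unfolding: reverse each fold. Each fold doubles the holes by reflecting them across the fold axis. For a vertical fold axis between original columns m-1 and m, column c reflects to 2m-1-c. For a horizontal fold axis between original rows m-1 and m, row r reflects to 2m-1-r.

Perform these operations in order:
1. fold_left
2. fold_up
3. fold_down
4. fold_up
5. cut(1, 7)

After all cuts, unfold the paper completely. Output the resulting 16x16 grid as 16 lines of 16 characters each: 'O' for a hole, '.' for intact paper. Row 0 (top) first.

Answer: ................
.......OO.......
.......OO.......
................
................
.......OO.......
.......OO.......
................
................
.......OO.......
.......OO.......
................
................
.......OO.......
.......OO.......
................

Derivation:
Op 1 fold_left: fold axis v@8; visible region now rows[0,16) x cols[0,8) = 16x8
Op 2 fold_up: fold axis h@8; visible region now rows[0,8) x cols[0,8) = 8x8
Op 3 fold_down: fold axis h@4; visible region now rows[4,8) x cols[0,8) = 4x8
Op 4 fold_up: fold axis h@6; visible region now rows[4,6) x cols[0,8) = 2x8
Op 5 cut(1, 7): punch at orig (5,7); cuts so far [(5, 7)]; region rows[4,6) x cols[0,8) = 2x8
Unfold 1 (reflect across h@6): 2 holes -> [(5, 7), (6, 7)]
Unfold 2 (reflect across h@4): 4 holes -> [(1, 7), (2, 7), (5, 7), (6, 7)]
Unfold 3 (reflect across h@8): 8 holes -> [(1, 7), (2, 7), (5, 7), (6, 7), (9, 7), (10, 7), (13, 7), (14, 7)]
Unfold 4 (reflect across v@8): 16 holes -> [(1, 7), (1, 8), (2, 7), (2, 8), (5, 7), (5, 8), (6, 7), (6, 8), (9, 7), (9, 8), (10, 7), (10, 8), (13, 7), (13, 8), (14, 7), (14, 8)]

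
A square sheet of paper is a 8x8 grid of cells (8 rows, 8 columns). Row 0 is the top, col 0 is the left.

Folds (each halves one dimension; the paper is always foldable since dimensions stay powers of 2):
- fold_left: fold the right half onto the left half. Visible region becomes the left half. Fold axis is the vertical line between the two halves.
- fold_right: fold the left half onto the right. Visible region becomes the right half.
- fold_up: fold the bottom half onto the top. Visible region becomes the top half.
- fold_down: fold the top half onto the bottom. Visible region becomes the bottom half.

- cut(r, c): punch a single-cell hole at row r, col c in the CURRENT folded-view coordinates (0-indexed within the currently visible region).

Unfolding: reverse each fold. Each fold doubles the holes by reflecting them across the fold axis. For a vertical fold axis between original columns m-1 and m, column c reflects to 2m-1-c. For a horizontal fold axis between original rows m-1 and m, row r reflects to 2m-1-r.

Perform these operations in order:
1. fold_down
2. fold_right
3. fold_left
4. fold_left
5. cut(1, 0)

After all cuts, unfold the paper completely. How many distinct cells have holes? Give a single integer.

Op 1 fold_down: fold axis h@4; visible region now rows[4,8) x cols[0,8) = 4x8
Op 2 fold_right: fold axis v@4; visible region now rows[4,8) x cols[4,8) = 4x4
Op 3 fold_left: fold axis v@6; visible region now rows[4,8) x cols[4,6) = 4x2
Op 4 fold_left: fold axis v@5; visible region now rows[4,8) x cols[4,5) = 4x1
Op 5 cut(1, 0): punch at orig (5,4); cuts so far [(5, 4)]; region rows[4,8) x cols[4,5) = 4x1
Unfold 1 (reflect across v@5): 2 holes -> [(5, 4), (5, 5)]
Unfold 2 (reflect across v@6): 4 holes -> [(5, 4), (5, 5), (5, 6), (5, 7)]
Unfold 3 (reflect across v@4): 8 holes -> [(5, 0), (5, 1), (5, 2), (5, 3), (5, 4), (5, 5), (5, 6), (5, 7)]
Unfold 4 (reflect across h@4): 16 holes -> [(2, 0), (2, 1), (2, 2), (2, 3), (2, 4), (2, 5), (2, 6), (2, 7), (5, 0), (5, 1), (5, 2), (5, 3), (5, 4), (5, 5), (5, 6), (5, 7)]

Answer: 16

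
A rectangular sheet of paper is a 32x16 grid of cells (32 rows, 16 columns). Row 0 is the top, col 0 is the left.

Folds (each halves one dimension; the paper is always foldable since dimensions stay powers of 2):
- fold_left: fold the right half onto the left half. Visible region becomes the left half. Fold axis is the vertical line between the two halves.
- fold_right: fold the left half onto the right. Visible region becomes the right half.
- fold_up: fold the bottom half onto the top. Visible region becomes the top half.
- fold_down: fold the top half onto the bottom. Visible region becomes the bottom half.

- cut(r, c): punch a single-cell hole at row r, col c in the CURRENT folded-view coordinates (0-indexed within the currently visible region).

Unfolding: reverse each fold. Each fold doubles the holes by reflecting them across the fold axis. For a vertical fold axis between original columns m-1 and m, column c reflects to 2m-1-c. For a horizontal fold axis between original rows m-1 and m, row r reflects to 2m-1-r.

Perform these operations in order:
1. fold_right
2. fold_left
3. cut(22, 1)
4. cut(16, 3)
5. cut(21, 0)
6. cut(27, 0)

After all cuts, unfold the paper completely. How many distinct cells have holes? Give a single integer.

Op 1 fold_right: fold axis v@8; visible region now rows[0,32) x cols[8,16) = 32x8
Op 2 fold_left: fold axis v@12; visible region now rows[0,32) x cols[8,12) = 32x4
Op 3 cut(22, 1): punch at orig (22,9); cuts so far [(22, 9)]; region rows[0,32) x cols[8,12) = 32x4
Op 4 cut(16, 3): punch at orig (16,11); cuts so far [(16, 11), (22, 9)]; region rows[0,32) x cols[8,12) = 32x4
Op 5 cut(21, 0): punch at orig (21,8); cuts so far [(16, 11), (21, 8), (22, 9)]; region rows[0,32) x cols[8,12) = 32x4
Op 6 cut(27, 0): punch at orig (27,8); cuts so far [(16, 11), (21, 8), (22, 9), (27, 8)]; region rows[0,32) x cols[8,12) = 32x4
Unfold 1 (reflect across v@12): 8 holes -> [(16, 11), (16, 12), (21, 8), (21, 15), (22, 9), (22, 14), (27, 8), (27, 15)]
Unfold 2 (reflect across v@8): 16 holes -> [(16, 3), (16, 4), (16, 11), (16, 12), (21, 0), (21, 7), (21, 8), (21, 15), (22, 1), (22, 6), (22, 9), (22, 14), (27, 0), (27, 7), (27, 8), (27, 15)]

Answer: 16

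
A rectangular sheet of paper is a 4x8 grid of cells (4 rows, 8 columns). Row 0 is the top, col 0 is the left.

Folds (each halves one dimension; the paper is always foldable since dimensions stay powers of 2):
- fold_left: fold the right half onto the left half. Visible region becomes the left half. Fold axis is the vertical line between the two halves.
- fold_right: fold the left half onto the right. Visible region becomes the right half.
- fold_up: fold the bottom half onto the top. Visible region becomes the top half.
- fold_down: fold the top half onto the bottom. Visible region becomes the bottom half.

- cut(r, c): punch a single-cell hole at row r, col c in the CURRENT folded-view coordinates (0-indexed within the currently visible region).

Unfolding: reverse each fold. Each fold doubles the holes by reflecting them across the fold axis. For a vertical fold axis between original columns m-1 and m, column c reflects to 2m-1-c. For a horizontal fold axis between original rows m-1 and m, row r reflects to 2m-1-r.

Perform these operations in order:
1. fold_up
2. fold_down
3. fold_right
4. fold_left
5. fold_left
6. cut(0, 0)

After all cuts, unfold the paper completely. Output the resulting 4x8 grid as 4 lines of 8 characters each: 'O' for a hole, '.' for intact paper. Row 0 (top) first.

Answer: OOOOOOOO
OOOOOOOO
OOOOOOOO
OOOOOOOO

Derivation:
Op 1 fold_up: fold axis h@2; visible region now rows[0,2) x cols[0,8) = 2x8
Op 2 fold_down: fold axis h@1; visible region now rows[1,2) x cols[0,8) = 1x8
Op 3 fold_right: fold axis v@4; visible region now rows[1,2) x cols[4,8) = 1x4
Op 4 fold_left: fold axis v@6; visible region now rows[1,2) x cols[4,6) = 1x2
Op 5 fold_left: fold axis v@5; visible region now rows[1,2) x cols[4,5) = 1x1
Op 6 cut(0, 0): punch at orig (1,4); cuts so far [(1, 4)]; region rows[1,2) x cols[4,5) = 1x1
Unfold 1 (reflect across v@5): 2 holes -> [(1, 4), (1, 5)]
Unfold 2 (reflect across v@6): 4 holes -> [(1, 4), (1, 5), (1, 6), (1, 7)]
Unfold 3 (reflect across v@4): 8 holes -> [(1, 0), (1, 1), (1, 2), (1, 3), (1, 4), (1, 5), (1, 6), (1, 7)]
Unfold 4 (reflect across h@1): 16 holes -> [(0, 0), (0, 1), (0, 2), (0, 3), (0, 4), (0, 5), (0, 6), (0, 7), (1, 0), (1, 1), (1, 2), (1, 3), (1, 4), (1, 5), (1, 6), (1, 7)]
Unfold 5 (reflect across h@2): 32 holes -> [(0, 0), (0, 1), (0, 2), (0, 3), (0, 4), (0, 5), (0, 6), (0, 7), (1, 0), (1, 1), (1, 2), (1, 3), (1, 4), (1, 5), (1, 6), (1, 7), (2, 0), (2, 1), (2, 2), (2, 3), (2, 4), (2, 5), (2, 6), (2, 7), (3, 0), (3, 1), (3, 2), (3, 3), (3, 4), (3, 5), (3, 6), (3, 7)]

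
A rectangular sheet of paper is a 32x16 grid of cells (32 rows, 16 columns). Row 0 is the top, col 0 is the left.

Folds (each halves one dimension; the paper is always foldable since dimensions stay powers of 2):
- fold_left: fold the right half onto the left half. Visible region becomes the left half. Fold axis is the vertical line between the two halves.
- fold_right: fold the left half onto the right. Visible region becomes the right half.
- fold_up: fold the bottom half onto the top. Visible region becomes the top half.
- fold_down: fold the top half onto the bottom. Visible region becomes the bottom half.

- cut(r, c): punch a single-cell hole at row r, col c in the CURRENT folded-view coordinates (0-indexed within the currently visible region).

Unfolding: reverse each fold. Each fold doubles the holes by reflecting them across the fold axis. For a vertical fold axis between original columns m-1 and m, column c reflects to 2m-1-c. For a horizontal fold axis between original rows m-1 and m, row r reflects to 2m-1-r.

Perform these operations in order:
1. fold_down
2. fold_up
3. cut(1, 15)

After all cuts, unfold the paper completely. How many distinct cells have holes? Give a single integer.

Answer: 4

Derivation:
Op 1 fold_down: fold axis h@16; visible region now rows[16,32) x cols[0,16) = 16x16
Op 2 fold_up: fold axis h@24; visible region now rows[16,24) x cols[0,16) = 8x16
Op 3 cut(1, 15): punch at orig (17,15); cuts so far [(17, 15)]; region rows[16,24) x cols[0,16) = 8x16
Unfold 1 (reflect across h@24): 2 holes -> [(17, 15), (30, 15)]
Unfold 2 (reflect across h@16): 4 holes -> [(1, 15), (14, 15), (17, 15), (30, 15)]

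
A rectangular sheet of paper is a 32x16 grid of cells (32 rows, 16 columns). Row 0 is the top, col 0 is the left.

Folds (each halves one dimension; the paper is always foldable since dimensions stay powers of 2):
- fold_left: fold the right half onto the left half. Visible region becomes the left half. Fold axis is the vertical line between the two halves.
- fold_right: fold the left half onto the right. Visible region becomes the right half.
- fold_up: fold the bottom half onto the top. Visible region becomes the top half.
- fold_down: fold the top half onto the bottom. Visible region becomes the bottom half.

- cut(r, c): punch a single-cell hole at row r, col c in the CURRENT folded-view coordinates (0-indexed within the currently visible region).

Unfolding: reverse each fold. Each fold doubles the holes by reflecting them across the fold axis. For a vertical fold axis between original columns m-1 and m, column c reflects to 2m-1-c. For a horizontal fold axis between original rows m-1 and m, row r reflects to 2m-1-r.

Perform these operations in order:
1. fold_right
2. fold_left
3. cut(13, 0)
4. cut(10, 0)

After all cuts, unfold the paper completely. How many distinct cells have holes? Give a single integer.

Op 1 fold_right: fold axis v@8; visible region now rows[0,32) x cols[8,16) = 32x8
Op 2 fold_left: fold axis v@12; visible region now rows[0,32) x cols[8,12) = 32x4
Op 3 cut(13, 0): punch at orig (13,8); cuts so far [(13, 8)]; region rows[0,32) x cols[8,12) = 32x4
Op 4 cut(10, 0): punch at orig (10,8); cuts so far [(10, 8), (13, 8)]; region rows[0,32) x cols[8,12) = 32x4
Unfold 1 (reflect across v@12): 4 holes -> [(10, 8), (10, 15), (13, 8), (13, 15)]
Unfold 2 (reflect across v@8): 8 holes -> [(10, 0), (10, 7), (10, 8), (10, 15), (13, 0), (13, 7), (13, 8), (13, 15)]

Answer: 8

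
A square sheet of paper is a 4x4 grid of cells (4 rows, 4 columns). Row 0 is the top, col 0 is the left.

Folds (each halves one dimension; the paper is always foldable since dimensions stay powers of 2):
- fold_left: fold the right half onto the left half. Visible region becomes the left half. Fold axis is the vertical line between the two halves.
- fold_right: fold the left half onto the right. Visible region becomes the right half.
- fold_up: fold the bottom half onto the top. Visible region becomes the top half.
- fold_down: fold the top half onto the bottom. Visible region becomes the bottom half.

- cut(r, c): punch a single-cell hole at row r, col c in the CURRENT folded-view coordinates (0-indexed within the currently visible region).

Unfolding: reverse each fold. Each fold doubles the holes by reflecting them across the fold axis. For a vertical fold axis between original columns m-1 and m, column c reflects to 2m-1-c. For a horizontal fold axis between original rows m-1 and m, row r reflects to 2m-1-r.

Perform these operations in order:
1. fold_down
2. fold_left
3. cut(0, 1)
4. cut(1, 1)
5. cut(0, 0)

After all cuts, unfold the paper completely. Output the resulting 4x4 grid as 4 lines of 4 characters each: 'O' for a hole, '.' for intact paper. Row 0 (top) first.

Op 1 fold_down: fold axis h@2; visible region now rows[2,4) x cols[0,4) = 2x4
Op 2 fold_left: fold axis v@2; visible region now rows[2,4) x cols[0,2) = 2x2
Op 3 cut(0, 1): punch at orig (2,1); cuts so far [(2, 1)]; region rows[2,4) x cols[0,2) = 2x2
Op 4 cut(1, 1): punch at orig (3,1); cuts so far [(2, 1), (3, 1)]; region rows[2,4) x cols[0,2) = 2x2
Op 5 cut(0, 0): punch at orig (2,0); cuts so far [(2, 0), (2, 1), (3, 1)]; region rows[2,4) x cols[0,2) = 2x2
Unfold 1 (reflect across v@2): 6 holes -> [(2, 0), (2, 1), (2, 2), (2, 3), (3, 1), (3, 2)]
Unfold 2 (reflect across h@2): 12 holes -> [(0, 1), (0, 2), (1, 0), (1, 1), (1, 2), (1, 3), (2, 0), (2, 1), (2, 2), (2, 3), (3, 1), (3, 2)]

Answer: .OO.
OOOO
OOOO
.OO.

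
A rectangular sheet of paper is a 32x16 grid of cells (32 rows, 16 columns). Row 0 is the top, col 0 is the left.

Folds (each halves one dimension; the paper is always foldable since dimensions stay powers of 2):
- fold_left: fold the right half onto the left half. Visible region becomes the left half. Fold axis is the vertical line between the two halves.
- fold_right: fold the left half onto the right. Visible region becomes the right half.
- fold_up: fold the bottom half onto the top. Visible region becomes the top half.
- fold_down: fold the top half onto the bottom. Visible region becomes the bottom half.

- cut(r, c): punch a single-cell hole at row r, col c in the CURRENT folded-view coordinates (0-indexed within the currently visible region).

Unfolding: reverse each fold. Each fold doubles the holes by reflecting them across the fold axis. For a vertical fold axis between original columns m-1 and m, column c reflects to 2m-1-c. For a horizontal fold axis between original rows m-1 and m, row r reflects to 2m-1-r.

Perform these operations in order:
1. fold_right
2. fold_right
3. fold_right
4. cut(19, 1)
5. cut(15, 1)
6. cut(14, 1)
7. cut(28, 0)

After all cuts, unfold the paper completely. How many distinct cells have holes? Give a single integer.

Op 1 fold_right: fold axis v@8; visible region now rows[0,32) x cols[8,16) = 32x8
Op 2 fold_right: fold axis v@12; visible region now rows[0,32) x cols[12,16) = 32x4
Op 3 fold_right: fold axis v@14; visible region now rows[0,32) x cols[14,16) = 32x2
Op 4 cut(19, 1): punch at orig (19,15); cuts so far [(19, 15)]; region rows[0,32) x cols[14,16) = 32x2
Op 5 cut(15, 1): punch at orig (15,15); cuts so far [(15, 15), (19, 15)]; region rows[0,32) x cols[14,16) = 32x2
Op 6 cut(14, 1): punch at orig (14,15); cuts so far [(14, 15), (15, 15), (19, 15)]; region rows[0,32) x cols[14,16) = 32x2
Op 7 cut(28, 0): punch at orig (28,14); cuts so far [(14, 15), (15, 15), (19, 15), (28, 14)]; region rows[0,32) x cols[14,16) = 32x2
Unfold 1 (reflect across v@14): 8 holes -> [(14, 12), (14, 15), (15, 12), (15, 15), (19, 12), (19, 15), (28, 13), (28, 14)]
Unfold 2 (reflect across v@12): 16 holes -> [(14, 8), (14, 11), (14, 12), (14, 15), (15, 8), (15, 11), (15, 12), (15, 15), (19, 8), (19, 11), (19, 12), (19, 15), (28, 9), (28, 10), (28, 13), (28, 14)]
Unfold 3 (reflect across v@8): 32 holes -> [(14, 0), (14, 3), (14, 4), (14, 7), (14, 8), (14, 11), (14, 12), (14, 15), (15, 0), (15, 3), (15, 4), (15, 7), (15, 8), (15, 11), (15, 12), (15, 15), (19, 0), (19, 3), (19, 4), (19, 7), (19, 8), (19, 11), (19, 12), (19, 15), (28, 1), (28, 2), (28, 5), (28, 6), (28, 9), (28, 10), (28, 13), (28, 14)]

Answer: 32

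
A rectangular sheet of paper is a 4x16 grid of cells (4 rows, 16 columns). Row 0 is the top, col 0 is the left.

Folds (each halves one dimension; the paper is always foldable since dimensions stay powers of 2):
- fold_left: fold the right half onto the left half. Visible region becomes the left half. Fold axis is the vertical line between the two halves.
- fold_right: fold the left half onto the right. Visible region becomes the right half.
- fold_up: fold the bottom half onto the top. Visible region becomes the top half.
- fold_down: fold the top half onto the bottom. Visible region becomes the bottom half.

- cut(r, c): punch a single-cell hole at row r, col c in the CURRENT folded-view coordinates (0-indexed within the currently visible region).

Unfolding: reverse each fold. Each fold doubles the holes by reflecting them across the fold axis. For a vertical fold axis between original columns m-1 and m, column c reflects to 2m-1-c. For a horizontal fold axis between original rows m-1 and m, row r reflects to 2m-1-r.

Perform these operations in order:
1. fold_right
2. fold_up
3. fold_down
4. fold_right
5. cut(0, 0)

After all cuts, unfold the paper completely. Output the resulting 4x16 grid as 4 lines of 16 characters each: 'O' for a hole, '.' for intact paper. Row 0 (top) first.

Op 1 fold_right: fold axis v@8; visible region now rows[0,4) x cols[8,16) = 4x8
Op 2 fold_up: fold axis h@2; visible region now rows[0,2) x cols[8,16) = 2x8
Op 3 fold_down: fold axis h@1; visible region now rows[1,2) x cols[8,16) = 1x8
Op 4 fold_right: fold axis v@12; visible region now rows[1,2) x cols[12,16) = 1x4
Op 5 cut(0, 0): punch at orig (1,12); cuts so far [(1, 12)]; region rows[1,2) x cols[12,16) = 1x4
Unfold 1 (reflect across v@12): 2 holes -> [(1, 11), (1, 12)]
Unfold 2 (reflect across h@1): 4 holes -> [(0, 11), (0, 12), (1, 11), (1, 12)]
Unfold 3 (reflect across h@2): 8 holes -> [(0, 11), (0, 12), (1, 11), (1, 12), (2, 11), (2, 12), (3, 11), (3, 12)]
Unfold 4 (reflect across v@8): 16 holes -> [(0, 3), (0, 4), (0, 11), (0, 12), (1, 3), (1, 4), (1, 11), (1, 12), (2, 3), (2, 4), (2, 11), (2, 12), (3, 3), (3, 4), (3, 11), (3, 12)]

Answer: ...OO......OO...
...OO......OO...
...OO......OO...
...OO......OO...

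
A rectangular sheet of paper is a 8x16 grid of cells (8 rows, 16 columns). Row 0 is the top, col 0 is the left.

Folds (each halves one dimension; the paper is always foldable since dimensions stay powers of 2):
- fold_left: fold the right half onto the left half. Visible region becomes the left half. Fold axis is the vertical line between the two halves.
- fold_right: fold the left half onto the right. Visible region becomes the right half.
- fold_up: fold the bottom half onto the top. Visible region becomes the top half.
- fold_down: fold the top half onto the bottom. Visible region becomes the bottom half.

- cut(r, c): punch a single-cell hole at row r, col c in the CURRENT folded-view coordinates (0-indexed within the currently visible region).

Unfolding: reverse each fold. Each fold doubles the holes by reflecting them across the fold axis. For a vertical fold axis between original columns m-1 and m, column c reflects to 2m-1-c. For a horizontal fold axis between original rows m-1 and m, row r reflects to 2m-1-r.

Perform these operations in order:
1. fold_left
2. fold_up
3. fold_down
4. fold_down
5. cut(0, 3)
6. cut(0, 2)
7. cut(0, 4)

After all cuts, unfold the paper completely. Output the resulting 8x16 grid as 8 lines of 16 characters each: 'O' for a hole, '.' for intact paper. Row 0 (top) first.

Answer: ..OOO......OOO..
..OOO......OOO..
..OOO......OOO..
..OOO......OOO..
..OOO......OOO..
..OOO......OOO..
..OOO......OOO..
..OOO......OOO..

Derivation:
Op 1 fold_left: fold axis v@8; visible region now rows[0,8) x cols[0,8) = 8x8
Op 2 fold_up: fold axis h@4; visible region now rows[0,4) x cols[0,8) = 4x8
Op 3 fold_down: fold axis h@2; visible region now rows[2,4) x cols[0,8) = 2x8
Op 4 fold_down: fold axis h@3; visible region now rows[3,4) x cols[0,8) = 1x8
Op 5 cut(0, 3): punch at orig (3,3); cuts so far [(3, 3)]; region rows[3,4) x cols[0,8) = 1x8
Op 6 cut(0, 2): punch at orig (3,2); cuts so far [(3, 2), (3, 3)]; region rows[3,4) x cols[0,8) = 1x8
Op 7 cut(0, 4): punch at orig (3,4); cuts so far [(3, 2), (3, 3), (3, 4)]; region rows[3,4) x cols[0,8) = 1x8
Unfold 1 (reflect across h@3): 6 holes -> [(2, 2), (2, 3), (2, 4), (3, 2), (3, 3), (3, 4)]
Unfold 2 (reflect across h@2): 12 holes -> [(0, 2), (0, 3), (0, 4), (1, 2), (1, 3), (1, 4), (2, 2), (2, 3), (2, 4), (3, 2), (3, 3), (3, 4)]
Unfold 3 (reflect across h@4): 24 holes -> [(0, 2), (0, 3), (0, 4), (1, 2), (1, 3), (1, 4), (2, 2), (2, 3), (2, 4), (3, 2), (3, 3), (3, 4), (4, 2), (4, 3), (4, 4), (5, 2), (5, 3), (5, 4), (6, 2), (6, 3), (6, 4), (7, 2), (7, 3), (7, 4)]
Unfold 4 (reflect across v@8): 48 holes -> [(0, 2), (0, 3), (0, 4), (0, 11), (0, 12), (0, 13), (1, 2), (1, 3), (1, 4), (1, 11), (1, 12), (1, 13), (2, 2), (2, 3), (2, 4), (2, 11), (2, 12), (2, 13), (3, 2), (3, 3), (3, 4), (3, 11), (3, 12), (3, 13), (4, 2), (4, 3), (4, 4), (4, 11), (4, 12), (4, 13), (5, 2), (5, 3), (5, 4), (5, 11), (5, 12), (5, 13), (6, 2), (6, 3), (6, 4), (6, 11), (6, 12), (6, 13), (7, 2), (7, 3), (7, 4), (7, 11), (7, 12), (7, 13)]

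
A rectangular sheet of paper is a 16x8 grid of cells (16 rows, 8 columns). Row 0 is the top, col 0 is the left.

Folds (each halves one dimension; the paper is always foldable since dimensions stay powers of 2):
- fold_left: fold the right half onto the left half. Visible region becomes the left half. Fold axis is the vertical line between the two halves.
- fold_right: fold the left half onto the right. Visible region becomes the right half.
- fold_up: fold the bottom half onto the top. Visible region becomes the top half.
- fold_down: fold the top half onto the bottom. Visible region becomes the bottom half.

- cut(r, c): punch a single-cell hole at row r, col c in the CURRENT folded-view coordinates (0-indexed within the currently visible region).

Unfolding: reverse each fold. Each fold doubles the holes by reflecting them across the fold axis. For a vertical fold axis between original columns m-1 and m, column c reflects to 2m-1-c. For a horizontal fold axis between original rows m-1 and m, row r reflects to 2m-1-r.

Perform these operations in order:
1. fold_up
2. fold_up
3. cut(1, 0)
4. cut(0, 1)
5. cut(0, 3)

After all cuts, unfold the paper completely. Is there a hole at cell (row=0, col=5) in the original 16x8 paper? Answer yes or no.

Answer: no

Derivation:
Op 1 fold_up: fold axis h@8; visible region now rows[0,8) x cols[0,8) = 8x8
Op 2 fold_up: fold axis h@4; visible region now rows[0,4) x cols[0,8) = 4x8
Op 3 cut(1, 0): punch at orig (1,0); cuts so far [(1, 0)]; region rows[0,4) x cols[0,8) = 4x8
Op 4 cut(0, 1): punch at orig (0,1); cuts so far [(0, 1), (1, 0)]; region rows[0,4) x cols[0,8) = 4x8
Op 5 cut(0, 3): punch at orig (0,3); cuts so far [(0, 1), (0, 3), (1, 0)]; region rows[0,4) x cols[0,8) = 4x8
Unfold 1 (reflect across h@4): 6 holes -> [(0, 1), (0, 3), (1, 0), (6, 0), (7, 1), (7, 3)]
Unfold 2 (reflect across h@8): 12 holes -> [(0, 1), (0, 3), (1, 0), (6, 0), (7, 1), (7, 3), (8, 1), (8, 3), (9, 0), (14, 0), (15, 1), (15, 3)]
Holes: [(0, 1), (0, 3), (1, 0), (6, 0), (7, 1), (7, 3), (8, 1), (8, 3), (9, 0), (14, 0), (15, 1), (15, 3)]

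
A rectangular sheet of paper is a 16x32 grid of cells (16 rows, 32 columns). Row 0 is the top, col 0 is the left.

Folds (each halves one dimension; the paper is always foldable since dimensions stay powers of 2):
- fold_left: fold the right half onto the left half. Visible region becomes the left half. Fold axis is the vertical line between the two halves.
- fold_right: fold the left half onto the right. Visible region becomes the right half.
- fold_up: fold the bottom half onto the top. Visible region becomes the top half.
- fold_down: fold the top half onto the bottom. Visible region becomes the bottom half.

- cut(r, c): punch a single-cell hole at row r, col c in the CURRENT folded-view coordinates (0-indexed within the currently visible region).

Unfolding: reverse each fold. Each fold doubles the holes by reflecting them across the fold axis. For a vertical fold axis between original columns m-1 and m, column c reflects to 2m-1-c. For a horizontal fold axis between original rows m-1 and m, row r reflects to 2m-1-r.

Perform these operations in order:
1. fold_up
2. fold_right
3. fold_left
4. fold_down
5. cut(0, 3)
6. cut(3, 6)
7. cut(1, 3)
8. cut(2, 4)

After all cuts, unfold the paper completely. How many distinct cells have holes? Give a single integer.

Op 1 fold_up: fold axis h@8; visible region now rows[0,8) x cols[0,32) = 8x32
Op 2 fold_right: fold axis v@16; visible region now rows[0,8) x cols[16,32) = 8x16
Op 3 fold_left: fold axis v@24; visible region now rows[0,8) x cols[16,24) = 8x8
Op 4 fold_down: fold axis h@4; visible region now rows[4,8) x cols[16,24) = 4x8
Op 5 cut(0, 3): punch at orig (4,19); cuts so far [(4, 19)]; region rows[4,8) x cols[16,24) = 4x8
Op 6 cut(3, 6): punch at orig (7,22); cuts so far [(4, 19), (7, 22)]; region rows[4,8) x cols[16,24) = 4x8
Op 7 cut(1, 3): punch at orig (5,19); cuts so far [(4, 19), (5, 19), (7, 22)]; region rows[4,8) x cols[16,24) = 4x8
Op 8 cut(2, 4): punch at orig (6,20); cuts so far [(4, 19), (5, 19), (6, 20), (7, 22)]; region rows[4,8) x cols[16,24) = 4x8
Unfold 1 (reflect across h@4): 8 holes -> [(0, 22), (1, 20), (2, 19), (3, 19), (4, 19), (5, 19), (6, 20), (7, 22)]
Unfold 2 (reflect across v@24): 16 holes -> [(0, 22), (0, 25), (1, 20), (1, 27), (2, 19), (2, 28), (3, 19), (3, 28), (4, 19), (4, 28), (5, 19), (5, 28), (6, 20), (6, 27), (7, 22), (7, 25)]
Unfold 3 (reflect across v@16): 32 holes -> [(0, 6), (0, 9), (0, 22), (0, 25), (1, 4), (1, 11), (1, 20), (1, 27), (2, 3), (2, 12), (2, 19), (2, 28), (3, 3), (3, 12), (3, 19), (3, 28), (4, 3), (4, 12), (4, 19), (4, 28), (5, 3), (5, 12), (5, 19), (5, 28), (6, 4), (6, 11), (6, 20), (6, 27), (7, 6), (7, 9), (7, 22), (7, 25)]
Unfold 4 (reflect across h@8): 64 holes -> [(0, 6), (0, 9), (0, 22), (0, 25), (1, 4), (1, 11), (1, 20), (1, 27), (2, 3), (2, 12), (2, 19), (2, 28), (3, 3), (3, 12), (3, 19), (3, 28), (4, 3), (4, 12), (4, 19), (4, 28), (5, 3), (5, 12), (5, 19), (5, 28), (6, 4), (6, 11), (6, 20), (6, 27), (7, 6), (7, 9), (7, 22), (7, 25), (8, 6), (8, 9), (8, 22), (8, 25), (9, 4), (9, 11), (9, 20), (9, 27), (10, 3), (10, 12), (10, 19), (10, 28), (11, 3), (11, 12), (11, 19), (11, 28), (12, 3), (12, 12), (12, 19), (12, 28), (13, 3), (13, 12), (13, 19), (13, 28), (14, 4), (14, 11), (14, 20), (14, 27), (15, 6), (15, 9), (15, 22), (15, 25)]

Answer: 64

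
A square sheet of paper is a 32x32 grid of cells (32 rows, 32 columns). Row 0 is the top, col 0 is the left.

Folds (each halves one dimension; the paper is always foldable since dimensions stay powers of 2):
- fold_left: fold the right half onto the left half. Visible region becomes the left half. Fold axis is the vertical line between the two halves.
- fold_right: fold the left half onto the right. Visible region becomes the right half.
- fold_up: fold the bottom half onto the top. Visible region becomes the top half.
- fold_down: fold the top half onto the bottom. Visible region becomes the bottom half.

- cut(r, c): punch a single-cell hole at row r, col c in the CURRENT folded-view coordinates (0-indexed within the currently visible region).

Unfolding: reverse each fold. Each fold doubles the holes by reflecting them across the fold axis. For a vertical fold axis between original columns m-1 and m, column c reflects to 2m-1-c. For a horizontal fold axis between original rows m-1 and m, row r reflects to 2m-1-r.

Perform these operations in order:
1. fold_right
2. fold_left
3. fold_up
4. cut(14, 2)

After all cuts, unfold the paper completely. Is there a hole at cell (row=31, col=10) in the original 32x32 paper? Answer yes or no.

Answer: no

Derivation:
Op 1 fold_right: fold axis v@16; visible region now rows[0,32) x cols[16,32) = 32x16
Op 2 fold_left: fold axis v@24; visible region now rows[0,32) x cols[16,24) = 32x8
Op 3 fold_up: fold axis h@16; visible region now rows[0,16) x cols[16,24) = 16x8
Op 4 cut(14, 2): punch at orig (14,18); cuts so far [(14, 18)]; region rows[0,16) x cols[16,24) = 16x8
Unfold 1 (reflect across h@16): 2 holes -> [(14, 18), (17, 18)]
Unfold 2 (reflect across v@24): 4 holes -> [(14, 18), (14, 29), (17, 18), (17, 29)]
Unfold 3 (reflect across v@16): 8 holes -> [(14, 2), (14, 13), (14, 18), (14, 29), (17, 2), (17, 13), (17, 18), (17, 29)]
Holes: [(14, 2), (14, 13), (14, 18), (14, 29), (17, 2), (17, 13), (17, 18), (17, 29)]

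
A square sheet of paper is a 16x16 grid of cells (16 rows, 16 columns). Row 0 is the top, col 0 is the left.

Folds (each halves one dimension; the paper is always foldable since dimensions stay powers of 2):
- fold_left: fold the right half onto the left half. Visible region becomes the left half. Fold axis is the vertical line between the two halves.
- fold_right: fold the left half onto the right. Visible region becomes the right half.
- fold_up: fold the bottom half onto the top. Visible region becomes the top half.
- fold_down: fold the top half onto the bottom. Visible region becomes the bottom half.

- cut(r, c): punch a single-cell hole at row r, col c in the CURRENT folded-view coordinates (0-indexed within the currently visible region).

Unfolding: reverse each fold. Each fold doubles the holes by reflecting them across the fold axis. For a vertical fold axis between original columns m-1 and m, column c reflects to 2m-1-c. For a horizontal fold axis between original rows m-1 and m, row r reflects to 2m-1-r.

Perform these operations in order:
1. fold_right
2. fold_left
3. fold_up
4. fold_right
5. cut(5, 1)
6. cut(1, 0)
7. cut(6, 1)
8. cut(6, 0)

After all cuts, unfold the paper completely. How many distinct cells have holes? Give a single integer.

Answer: 64

Derivation:
Op 1 fold_right: fold axis v@8; visible region now rows[0,16) x cols[8,16) = 16x8
Op 2 fold_left: fold axis v@12; visible region now rows[0,16) x cols[8,12) = 16x4
Op 3 fold_up: fold axis h@8; visible region now rows[0,8) x cols[8,12) = 8x4
Op 4 fold_right: fold axis v@10; visible region now rows[0,8) x cols[10,12) = 8x2
Op 5 cut(5, 1): punch at orig (5,11); cuts so far [(5, 11)]; region rows[0,8) x cols[10,12) = 8x2
Op 6 cut(1, 0): punch at orig (1,10); cuts so far [(1, 10), (5, 11)]; region rows[0,8) x cols[10,12) = 8x2
Op 7 cut(6, 1): punch at orig (6,11); cuts so far [(1, 10), (5, 11), (6, 11)]; region rows[0,8) x cols[10,12) = 8x2
Op 8 cut(6, 0): punch at orig (6,10); cuts so far [(1, 10), (5, 11), (6, 10), (6, 11)]; region rows[0,8) x cols[10,12) = 8x2
Unfold 1 (reflect across v@10): 8 holes -> [(1, 9), (1, 10), (5, 8), (5, 11), (6, 8), (6, 9), (6, 10), (6, 11)]
Unfold 2 (reflect across h@8): 16 holes -> [(1, 9), (1, 10), (5, 8), (5, 11), (6, 8), (6, 9), (6, 10), (6, 11), (9, 8), (9, 9), (9, 10), (9, 11), (10, 8), (10, 11), (14, 9), (14, 10)]
Unfold 3 (reflect across v@12): 32 holes -> [(1, 9), (1, 10), (1, 13), (1, 14), (5, 8), (5, 11), (5, 12), (5, 15), (6, 8), (6, 9), (6, 10), (6, 11), (6, 12), (6, 13), (6, 14), (6, 15), (9, 8), (9, 9), (9, 10), (9, 11), (9, 12), (9, 13), (9, 14), (9, 15), (10, 8), (10, 11), (10, 12), (10, 15), (14, 9), (14, 10), (14, 13), (14, 14)]
Unfold 4 (reflect across v@8): 64 holes -> [(1, 1), (1, 2), (1, 5), (1, 6), (1, 9), (1, 10), (1, 13), (1, 14), (5, 0), (5, 3), (5, 4), (5, 7), (5, 8), (5, 11), (5, 12), (5, 15), (6, 0), (6, 1), (6, 2), (6, 3), (6, 4), (6, 5), (6, 6), (6, 7), (6, 8), (6, 9), (6, 10), (6, 11), (6, 12), (6, 13), (6, 14), (6, 15), (9, 0), (9, 1), (9, 2), (9, 3), (9, 4), (9, 5), (9, 6), (9, 7), (9, 8), (9, 9), (9, 10), (9, 11), (9, 12), (9, 13), (9, 14), (9, 15), (10, 0), (10, 3), (10, 4), (10, 7), (10, 8), (10, 11), (10, 12), (10, 15), (14, 1), (14, 2), (14, 5), (14, 6), (14, 9), (14, 10), (14, 13), (14, 14)]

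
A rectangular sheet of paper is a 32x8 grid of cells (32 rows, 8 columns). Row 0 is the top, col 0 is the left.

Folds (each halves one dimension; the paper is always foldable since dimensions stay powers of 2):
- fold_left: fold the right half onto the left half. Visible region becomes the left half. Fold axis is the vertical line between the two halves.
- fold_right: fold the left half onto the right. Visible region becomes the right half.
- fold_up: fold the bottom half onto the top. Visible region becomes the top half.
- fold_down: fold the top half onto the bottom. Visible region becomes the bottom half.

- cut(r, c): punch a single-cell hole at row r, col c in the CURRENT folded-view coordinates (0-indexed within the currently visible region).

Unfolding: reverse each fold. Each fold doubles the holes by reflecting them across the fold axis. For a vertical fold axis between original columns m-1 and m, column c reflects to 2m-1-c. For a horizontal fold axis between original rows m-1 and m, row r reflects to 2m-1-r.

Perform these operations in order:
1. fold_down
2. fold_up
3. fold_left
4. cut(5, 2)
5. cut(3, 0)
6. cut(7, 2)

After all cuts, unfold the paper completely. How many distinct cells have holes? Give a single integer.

Answer: 24

Derivation:
Op 1 fold_down: fold axis h@16; visible region now rows[16,32) x cols[0,8) = 16x8
Op 2 fold_up: fold axis h@24; visible region now rows[16,24) x cols[0,8) = 8x8
Op 3 fold_left: fold axis v@4; visible region now rows[16,24) x cols[0,4) = 8x4
Op 4 cut(5, 2): punch at orig (21,2); cuts so far [(21, 2)]; region rows[16,24) x cols[0,4) = 8x4
Op 5 cut(3, 0): punch at orig (19,0); cuts so far [(19, 0), (21, 2)]; region rows[16,24) x cols[0,4) = 8x4
Op 6 cut(7, 2): punch at orig (23,2); cuts so far [(19, 0), (21, 2), (23, 2)]; region rows[16,24) x cols[0,4) = 8x4
Unfold 1 (reflect across v@4): 6 holes -> [(19, 0), (19, 7), (21, 2), (21, 5), (23, 2), (23, 5)]
Unfold 2 (reflect across h@24): 12 holes -> [(19, 0), (19, 7), (21, 2), (21, 5), (23, 2), (23, 5), (24, 2), (24, 5), (26, 2), (26, 5), (28, 0), (28, 7)]
Unfold 3 (reflect across h@16): 24 holes -> [(3, 0), (3, 7), (5, 2), (5, 5), (7, 2), (7, 5), (8, 2), (8, 5), (10, 2), (10, 5), (12, 0), (12, 7), (19, 0), (19, 7), (21, 2), (21, 5), (23, 2), (23, 5), (24, 2), (24, 5), (26, 2), (26, 5), (28, 0), (28, 7)]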